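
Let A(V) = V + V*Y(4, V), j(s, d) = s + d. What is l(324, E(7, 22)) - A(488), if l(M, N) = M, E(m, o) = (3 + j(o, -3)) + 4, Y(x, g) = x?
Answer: -2116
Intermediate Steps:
j(s, d) = d + s
E(m, o) = 4 + o (E(m, o) = (3 + (-3 + o)) + 4 = o + 4 = 4 + o)
A(V) = 5*V (A(V) = V + V*4 = V + 4*V = 5*V)
l(324, E(7, 22)) - A(488) = 324 - 5*488 = 324 - 1*2440 = 324 - 2440 = -2116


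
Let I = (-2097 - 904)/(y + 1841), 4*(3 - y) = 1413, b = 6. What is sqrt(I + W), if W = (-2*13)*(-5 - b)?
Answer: sqrt(10097827682)/5963 ≈ 16.852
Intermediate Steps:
y = -1401/4 (y = 3 - 1/4*1413 = 3 - 1413/4 = -1401/4 ≈ -350.25)
I = -12004/5963 (I = (-2097 - 904)/(-1401/4 + 1841) = -3001/5963/4 = -3001*4/5963 = -12004/5963 ≈ -2.0131)
W = 286 (W = (-2*13)*(-5 - 1*6) = -26*(-5 - 6) = -26*(-11) = 286)
sqrt(I + W) = sqrt(-12004/5963 + 286) = sqrt(1693414/5963) = sqrt(10097827682)/5963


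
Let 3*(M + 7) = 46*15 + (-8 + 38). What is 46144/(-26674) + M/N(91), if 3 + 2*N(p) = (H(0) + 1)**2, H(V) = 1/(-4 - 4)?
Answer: -401061984/1907191 ≈ -210.29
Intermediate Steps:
H(V) = -1/8 (H(V) = 1/(-8) = -1/8)
N(p) = -143/128 (N(p) = -3/2 + (-1/8 + 1)**2/2 = -3/2 + (7/8)**2/2 = -3/2 + (1/2)*(49/64) = -3/2 + 49/128 = -143/128)
M = 233 (M = -7 + (46*15 + (-8 + 38))/3 = -7 + (690 + 30)/3 = -7 + (1/3)*720 = -7 + 240 = 233)
46144/(-26674) + M/N(91) = 46144/(-26674) + 233/(-143/128) = 46144*(-1/26674) + 233*(-128/143) = -23072/13337 - 29824/143 = -401061984/1907191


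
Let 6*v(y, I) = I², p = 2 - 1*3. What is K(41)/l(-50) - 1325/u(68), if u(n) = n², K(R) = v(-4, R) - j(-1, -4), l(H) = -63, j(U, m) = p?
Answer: -592967/124848 ≈ -4.7495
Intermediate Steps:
p = -1 (p = 2 - 3 = -1)
j(U, m) = -1
v(y, I) = I²/6
K(R) = 1 + R²/6 (K(R) = R²/6 - 1*(-1) = R²/6 + 1 = 1 + R²/6)
K(41)/l(-50) - 1325/u(68) = (1 + (⅙)*41²)/(-63) - 1325/(68²) = (1 + (⅙)*1681)*(-1/63) - 1325/4624 = (1 + 1681/6)*(-1/63) - 1325*1/4624 = (1687/6)*(-1/63) - 1325/4624 = -241/54 - 1325/4624 = -592967/124848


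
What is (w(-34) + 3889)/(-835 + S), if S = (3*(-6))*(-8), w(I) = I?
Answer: -3855/691 ≈ -5.5789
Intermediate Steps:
S = 144 (S = -18*(-8) = 144)
(w(-34) + 3889)/(-835 + S) = (-34 + 3889)/(-835 + 144) = 3855/(-691) = 3855*(-1/691) = -3855/691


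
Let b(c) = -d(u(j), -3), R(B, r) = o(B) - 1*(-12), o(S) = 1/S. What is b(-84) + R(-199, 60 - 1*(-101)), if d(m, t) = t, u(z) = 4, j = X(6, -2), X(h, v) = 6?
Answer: 2984/199 ≈ 14.995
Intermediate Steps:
j = 6
R(B, r) = 12 + 1/B (R(B, r) = 1/B - 1*(-12) = 1/B + 12 = 12 + 1/B)
b(c) = 3 (b(c) = -1*(-3) = 3)
b(-84) + R(-199, 60 - 1*(-101)) = 3 + (12 + 1/(-199)) = 3 + (12 - 1/199) = 3 + 2387/199 = 2984/199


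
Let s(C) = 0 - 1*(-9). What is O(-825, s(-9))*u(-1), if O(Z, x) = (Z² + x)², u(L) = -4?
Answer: -1853050567824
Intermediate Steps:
s(C) = 9 (s(C) = 0 + 9 = 9)
O(Z, x) = (x + Z²)²
O(-825, s(-9))*u(-1) = (9 + (-825)²)²*(-4) = (9 + 680625)²*(-4) = 680634²*(-4) = 463262641956*(-4) = -1853050567824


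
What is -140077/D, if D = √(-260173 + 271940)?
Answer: -20011*√7/41 ≈ -1291.3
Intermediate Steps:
D = 41*√7 (D = √11767 = 41*√7 ≈ 108.48)
-140077/D = -140077*√7/287 = -20011*√7/41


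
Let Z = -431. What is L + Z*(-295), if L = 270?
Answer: 127415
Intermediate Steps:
L + Z*(-295) = 270 - 431*(-295) = 270 + 127145 = 127415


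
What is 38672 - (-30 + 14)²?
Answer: 38416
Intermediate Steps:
38672 - (-30 + 14)² = 38672 - 1*(-16)² = 38672 - 1*256 = 38672 - 256 = 38416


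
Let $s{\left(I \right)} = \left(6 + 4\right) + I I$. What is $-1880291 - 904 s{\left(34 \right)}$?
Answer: $-2934355$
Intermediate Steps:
$s{\left(I \right)} = 10 + I^{2}$
$-1880291 - 904 s{\left(34 \right)} = -1880291 - 904 \left(10 + 34^{2}\right) = -1880291 - 904 \left(10 + 1156\right) = -1880291 - 1054064 = -2934355$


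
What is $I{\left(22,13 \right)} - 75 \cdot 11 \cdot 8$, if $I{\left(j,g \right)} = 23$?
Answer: $-6577$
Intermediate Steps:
$I{\left(22,13 \right)} - 75 \cdot 11 \cdot 8 = 23 - 75 \cdot 11 \cdot 8 = 23 - 6600 = -6577$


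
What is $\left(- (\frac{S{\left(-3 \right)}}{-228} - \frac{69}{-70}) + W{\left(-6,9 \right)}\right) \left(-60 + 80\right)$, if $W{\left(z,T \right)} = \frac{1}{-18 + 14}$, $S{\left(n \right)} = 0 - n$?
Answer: $- \frac{3252}{133} \approx -24.451$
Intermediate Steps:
$S{\left(n \right)} = - n$
$W{\left(z,T \right)} = - \frac{1}{4}$ ($W{\left(z,T \right)} = \frac{1}{-4} = - \frac{1}{4}$)
$\left(- (\frac{S{\left(-3 \right)}}{-228} - \frac{69}{-70}) + W{\left(-6,9 \right)}\right) \left(-60 + 80\right) = \left(- (\frac{\left(-1\right) \left(-3\right)}{-228} - \frac{69}{-70}) - \frac{1}{4}\right) \left(-60 + 80\right) = \left(- (3 \left(- \frac{1}{228}\right) - - \frac{69}{70}) - \frac{1}{4}\right) 20 = \left(- (- \frac{1}{76} + \frac{69}{70}) - \frac{1}{4}\right) 20 = \left(\left(-1\right) \frac{2587}{2660} - \frac{1}{4}\right) 20 = \left(- \frac{2587}{2660} - \frac{1}{4}\right) 20 = \left(- \frac{813}{665}\right) 20 = - \frac{3252}{133}$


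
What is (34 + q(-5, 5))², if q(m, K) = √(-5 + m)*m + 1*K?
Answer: 1271 - 390*I*√10 ≈ 1271.0 - 1233.3*I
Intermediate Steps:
q(m, K) = K + m*√(-5 + m) (q(m, K) = m*√(-5 + m) + K = K + m*√(-5 + m))
(34 + q(-5, 5))² = (34 + (5 - 5*√(-5 - 5)))² = (34 + (5 - 5*I*√10))² = (39 - 5*I*√10)²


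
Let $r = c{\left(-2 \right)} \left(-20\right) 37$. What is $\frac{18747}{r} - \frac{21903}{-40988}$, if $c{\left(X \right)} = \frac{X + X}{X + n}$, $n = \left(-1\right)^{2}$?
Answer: $- \frac{175892289}{30331120} \approx -5.7991$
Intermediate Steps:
$n = 1$
$c{\left(X \right)} = \frac{2 X}{1 + X}$ ($c{\left(X \right)} = \frac{X + X}{X + 1} = \frac{2 X}{1 + X}$)
$r = -2960$ ($r = 2 \left(-2\right) \frac{1}{1 - 2} \left(-20\right) 37 = 2 \left(-2\right) \frac{1}{-1} \left(-20\right) 37 = 2 \left(-2\right) \left(-1\right) \left(-20\right) 37 = 4 \left(-20\right) 37 = \left(-80\right) 37 = -2960$)
$\frac{18747}{r} - \frac{21903}{-40988} = \frac{18747}{-2960} - \frac{21903}{-40988} = 18747 \left(- \frac{1}{2960}\right) - - \frac{21903}{40988} = - \frac{18747}{2960} + \frac{21903}{40988} = - \frac{175892289}{30331120}$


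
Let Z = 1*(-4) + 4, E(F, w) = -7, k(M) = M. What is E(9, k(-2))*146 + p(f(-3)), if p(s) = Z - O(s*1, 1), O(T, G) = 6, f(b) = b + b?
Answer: -1028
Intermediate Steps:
f(b) = 2*b
Z = 0 (Z = -4 + 4 = 0)
p(s) = -6 (p(s) = 0 - 1*6 = 0 - 6 = -6)
E(9, k(-2))*146 + p(f(-3)) = -7*146 - 6 = -1022 - 6 = -1028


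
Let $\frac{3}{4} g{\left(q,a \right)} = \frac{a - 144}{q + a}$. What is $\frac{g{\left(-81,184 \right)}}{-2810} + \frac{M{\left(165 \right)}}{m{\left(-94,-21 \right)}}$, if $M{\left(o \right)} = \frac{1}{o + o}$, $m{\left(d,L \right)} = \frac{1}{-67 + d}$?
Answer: $- \frac{1553861}{3183730} \approx -0.48806$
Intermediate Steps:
$g{\left(q,a \right)} = \frac{4 \left(-144 + a\right)}{3 \left(a + q\right)}$ ($g{\left(q,a \right)} = \frac{4 \frac{a - 144}{q + a}}{3} = \frac{4 \frac{-144 + a}{a + q}}{3} = \frac{4 \left(-144 + a\right)}{3 \left(a + q\right)}$)
$M{\left(o \right)} = \frac{1}{2 o}$
$\frac{g{\left(-81,184 \right)}}{-2810} + \frac{M{\left(165 \right)}}{m{\left(-94,-21 \right)}} = \frac{\frac{1}{184 - 81} \left(-192 + \frac{4}{3} \cdot 184\right)}{-2810} + \frac{\frac{1}{2} \cdot \frac{1}{165}}{\frac{1}{-67 - 94}} = \frac{-192 + \frac{736}{3}}{103} \left(- \frac{1}{2810}\right) + \frac{\frac{1}{2} \cdot \frac{1}{165}}{\frac{1}{-161}} = \frac{1}{103} \cdot \frac{160}{3} \left(- \frac{1}{2810}\right) + \frac{1}{330 \left(- \frac{1}{161}\right)} = \frac{160}{309} \left(- \frac{1}{2810}\right) + \frac{1}{330} \left(-161\right) = - \frac{16}{86829} - \frac{161}{330} = - \frac{1553861}{3183730}$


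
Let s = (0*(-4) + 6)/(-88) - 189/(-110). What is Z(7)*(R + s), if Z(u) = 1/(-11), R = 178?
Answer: -3593/220 ≈ -16.332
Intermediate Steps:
Z(u) = -1/11
s = 33/20 (s = (0 + 6)*(-1/88) - 189*(-1/110) = 6*(-1/88) + 189/110 = -3/44 + 189/110 = 33/20 ≈ 1.6500)
Z(7)*(R + s) = -(178 + 33/20)/11 = -1/11*3593/20 = -3593/220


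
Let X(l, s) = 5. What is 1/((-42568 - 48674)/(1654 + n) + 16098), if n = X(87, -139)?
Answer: 553/8871780 ≈ 6.2332e-5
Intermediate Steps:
n = 5
1/((-42568 - 48674)/(1654 + n) + 16098) = 1/((-42568 - 48674)/(1654 + 5) + 16098) = 1/(-91242/1659 + 16098) = 1/(-91242*1/1659 + 16098) = 1/(-30414/553 + 16098) = 1/(8871780/553) = 553/8871780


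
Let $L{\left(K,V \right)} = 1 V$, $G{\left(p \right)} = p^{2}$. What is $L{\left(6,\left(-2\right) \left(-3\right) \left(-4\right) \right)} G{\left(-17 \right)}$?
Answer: $-6936$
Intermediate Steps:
$L{\left(K,V \right)} = V$
$L{\left(6,\left(-2\right) \left(-3\right) \left(-4\right) \right)} G{\left(-17 \right)} = \left(-2\right) \left(-3\right) \left(-4\right) \left(-17\right)^{2} = 6 \left(-4\right) 289 = \left(-24\right) 289 = -6936$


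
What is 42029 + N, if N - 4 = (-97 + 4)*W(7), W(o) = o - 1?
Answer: 41475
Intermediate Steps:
W(o) = -1 + o
N = -554 (N = 4 + (-97 + 4)*(-1 + 7) = 4 - 93*6 = 4 - 558 = -554)
42029 + N = 42029 - 554 = 41475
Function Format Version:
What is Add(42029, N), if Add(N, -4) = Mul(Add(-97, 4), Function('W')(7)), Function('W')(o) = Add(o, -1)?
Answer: 41475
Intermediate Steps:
Function('W')(o) = Add(-1, o)
N = -554 (N = Add(4, Mul(Add(-97, 4), Add(-1, 7))) = Add(4, Mul(-93, 6)) = Add(4, -558) = -554)
Add(42029, N) = Add(42029, -554) = 41475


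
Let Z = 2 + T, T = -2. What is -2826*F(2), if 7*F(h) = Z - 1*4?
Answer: 11304/7 ≈ 1614.9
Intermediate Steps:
Z = 0 (Z = 2 - 2 = 0)
F(h) = -4/7 (F(h) = (0 - 1*4)/7 = (0 - 4)/7 = (⅐)*(-4) = -4/7)
-2826*F(2) = -2826*(-4/7) = 11304/7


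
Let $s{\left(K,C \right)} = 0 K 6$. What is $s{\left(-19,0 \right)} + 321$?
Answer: $321$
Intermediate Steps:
$s{\left(K,C \right)} = 0$ ($s{\left(K,C \right)} = 0 \cdot 6 = 0$)
$s{\left(-19,0 \right)} + 321 = 0 + 321 = 321$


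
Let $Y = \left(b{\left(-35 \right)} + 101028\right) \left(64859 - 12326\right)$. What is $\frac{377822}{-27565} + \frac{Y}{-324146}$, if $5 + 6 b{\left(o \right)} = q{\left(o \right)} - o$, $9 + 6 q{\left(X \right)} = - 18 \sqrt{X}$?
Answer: $- \frac{585700721991043}{35740337960} + \frac{52533 i \sqrt{35}}{648292} \approx -16388.0 + 0.4794 i$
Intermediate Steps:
$q{\left(X \right)} = - \frac{3}{2} - 3 \sqrt{X}$ ($q{\left(X \right)} = - \frac{3}{2} + \frac{\left(-18\right) \sqrt{X}}{6} = - \frac{3}{2} - 3 \sqrt{X}$)
$b{\left(o \right)} = - \frac{13}{12} - \frac{\sqrt{o}}{2} - \frac{o}{6}$ ($b{\left(o \right)} = - \frac{5}{6} + \frac{\left(- \frac{3}{2} - 3 \sqrt{o}\right) - o}{6} = - \frac{5}{6} + \frac{- \frac{3}{2} - o - 3 \sqrt{o}}{6} = - \frac{5}{6} - \left(\frac{1}{4} + \frac{\sqrt{o}}{2} + \frac{o}{6}\right) = - \frac{13}{12} - \frac{\sqrt{o}}{2} - \frac{o}{6}$)
$Y = \frac{21230213823}{4} - \frac{52533 i \sqrt{35}}{2}$ ($Y = \left(\left(- \frac{13}{12} - \frac{\sqrt{-35}}{2} - - \frac{35}{6}\right) + 101028\right) \left(64859 - 12326\right) = \left(\left(- \frac{13}{12} - \frac{i \sqrt{35}}{2} + \frac{35}{6}\right) + 101028\right) 52533 = \left(\left(\frac{19}{4} - \frac{i \sqrt{35}}{2}\right) + 101028\right) 52533 = \left(\frac{404131}{4} - \frac{i \sqrt{35}}{2}\right) 52533 = \frac{21230213823}{4} - \frac{52533 i \sqrt{35}}{2} \approx 5.3076 \cdot 10^{9} - 1.5539 \cdot 10^{5} i$)
$\frac{377822}{-27565} + \frac{Y}{-324146} = \frac{377822}{-27565} + \frac{\frac{21230213823}{4} - \frac{52533 i \sqrt{35}}{2}}{-324146} = 377822 \left(- \frac{1}{27565}\right) + \left(\frac{21230213823}{4} - \frac{52533 i \sqrt{35}}{2}\right) \left(- \frac{1}{324146}\right) = - \frac{377822}{27565} - \left(\frac{21230213823}{1296584} - \frac{52533 i \sqrt{35}}{648292}\right) = - \frac{585700721991043}{35740337960} + \frac{52533 i \sqrt{35}}{648292}$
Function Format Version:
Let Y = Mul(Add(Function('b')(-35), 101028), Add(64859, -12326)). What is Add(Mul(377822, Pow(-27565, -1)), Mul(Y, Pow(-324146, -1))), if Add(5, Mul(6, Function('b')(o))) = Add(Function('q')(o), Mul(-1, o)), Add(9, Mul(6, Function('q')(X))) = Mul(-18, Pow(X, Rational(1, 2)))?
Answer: Add(Rational(-585700721991043, 35740337960), Mul(Rational(52533, 648292), I, Pow(35, Rational(1, 2)))) ≈ Add(-16388., Mul(0.47940, I))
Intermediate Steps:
Function('q')(X) = Add(Rational(-3, 2), Mul(-3, Pow(X, Rational(1, 2)))) (Function('q')(X) = Add(Rational(-3, 2), Mul(Rational(1, 6), Mul(-18, Pow(X, Rational(1, 2))))) = Add(Rational(-3, 2), Mul(-3, Pow(X, Rational(1, 2)))))
Function('b')(o) = Add(Rational(-13, 12), Mul(Rational(-1, 2), Pow(o, Rational(1, 2))), Mul(Rational(-1, 6), o)) (Function('b')(o) = Add(Rational(-5, 6), Mul(Rational(1, 6), Add(Add(Rational(-3, 2), Mul(-3, Pow(o, Rational(1, 2)))), Mul(-1, o)))) = Add(Rational(-5, 6), Mul(Rational(1, 6), Add(Rational(-3, 2), Mul(-1, o), Mul(-3, Pow(o, Rational(1, 2)))))) = Add(Rational(-5, 6), Add(Rational(-1, 4), Mul(Rational(-1, 2), Pow(o, Rational(1, 2))), Mul(Rational(-1, 6), o))) = Add(Rational(-13, 12), Mul(Rational(-1, 2), Pow(o, Rational(1, 2))), Mul(Rational(-1, 6), o)))
Y = Add(Rational(21230213823, 4), Mul(Rational(-52533, 2), I, Pow(35, Rational(1, 2)))) (Y = Mul(Add(Add(Rational(-13, 12), Mul(Rational(-1, 2), Pow(-35, Rational(1, 2))), Mul(Rational(-1, 6), -35)), 101028), Add(64859, -12326)) = Mul(Add(Add(Rational(-13, 12), Mul(Rational(-1, 2), Mul(I, Pow(35, Rational(1, 2)))), Rational(35, 6)), 101028), 52533) = Mul(Add(Add(Rational(-13, 12), Mul(Rational(-1, 2), I, Pow(35, Rational(1, 2))), Rational(35, 6)), 101028), 52533) = Mul(Add(Add(Rational(19, 4), Mul(Rational(-1, 2), I, Pow(35, Rational(1, 2)))), 101028), 52533) = Mul(Add(Rational(404131, 4), Mul(Rational(-1, 2), I, Pow(35, Rational(1, 2)))), 52533) = Add(Rational(21230213823, 4), Mul(Rational(-52533, 2), I, Pow(35, Rational(1, 2)))) ≈ Add(5.3076e+9, Mul(-1.5539e+5, I)))
Add(Mul(377822, Pow(-27565, -1)), Mul(Y, Pow(-324146, -1))) = Add(Mul(377822, Pow(-27565, -1)), Mul(Add(Rational(21230213823, 4), Mul(Rational(-52533, 2), I, Pow(35, Rational(1, 2)))), Pow(-324146, -1))) = Add(Mul(377822, Rational(-1, 27565)), Mul(Add(Rational(21230213823, 4), Mul(Rational(-52533, 2), I, Pow(35, Rational(1, 2)))), Rational(-1, 324146))) = Add(Rational(-377822, 27565), Add(Rational(-21230213823, 1296584), Mul(Rational(52533, 648292), I, Pow(35, Rational(1, 2))))) = Add(Rational(-585700721991043, 35740337960), Mul(Rational(52533, 648292), I, Pow(35, Rational(1, 2))))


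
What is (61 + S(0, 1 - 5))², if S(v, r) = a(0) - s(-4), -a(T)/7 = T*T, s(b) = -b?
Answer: 3249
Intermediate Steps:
a(T) = -7*T² (a(T) = -7*T*T = -7*T²)
S(v, r) = -4 (S(v, r) = -7*0² - (-1)*(-4) = -7*0 - 1*4 = 0 - 4 = -4)
(61 + S(0, 1 - 5))² = (61 - 4)² = 57² = 3249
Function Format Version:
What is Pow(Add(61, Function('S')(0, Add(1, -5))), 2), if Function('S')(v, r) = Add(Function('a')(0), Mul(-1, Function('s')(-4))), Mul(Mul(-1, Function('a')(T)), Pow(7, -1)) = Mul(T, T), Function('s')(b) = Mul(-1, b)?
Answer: 3249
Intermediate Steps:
Function('a')(T) = Mul(-7, Pow(T, 2)) (Function('a')(T) = Mul(-7, Mul(T, T)) = Mul(-7, Pow(T, 2)))
Function('S')(v, r) = -4 (Function('S')(v, r) = Add(Mul(-7, Pow(0, 2)), Mul(-1, Mul(-1, -4))) = Add(Mul(-7, 0), Mul(-1, 4)) = Add(0, -4) = -4)
Pow(Add(61, Function('S')(0, Add(1, -5))), 2) = Pow(Add(61, -4), 2) = Pow(57, 2) = 3249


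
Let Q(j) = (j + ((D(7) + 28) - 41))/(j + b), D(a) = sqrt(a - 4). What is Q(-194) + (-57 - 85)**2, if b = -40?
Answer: 524287/26 - sqrt(3)/234 ≈ 20165.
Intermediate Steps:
D(a) = sqrt(-4 + a)
Q(j) = (-13 + j + sqrt(3))/(-40 + j) (Q(j) = (j + ((sqrt(-4 + 7) + 28) - 41))/(j - 40) = (j + ((sqrt(3) + 28) - 41))/(-40 + j) = (j + ((28 + sqrt(3)) - 41))/(-40 + j) = (j + (-13 + sqrt(3)))/(-40 + j) = (-13 + j + sqrt(3))/(-40 + j))
Q(-194) + (-57 - 85)**2 = (-13 - 194 + sqrt(3))/(-40 - 194) + (-57 - 85)**2 = (-207 + sqrt(3))/(-234) + (-142)**2 = -(-207 + sqrt(3))/234 + 20164 = (23/26 - sqrt(3)/234) + 20164 = 524287/26 - sqrt(3)/234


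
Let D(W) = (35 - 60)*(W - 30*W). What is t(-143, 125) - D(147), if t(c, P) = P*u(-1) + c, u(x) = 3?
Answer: -106343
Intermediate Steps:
D(W) = 725*W (D(W) = -(-725)*W = 725*W)
t(c, P) = c + 3*P (t(c, P) = P*3 + c = 3*P + c = c + 3*P)
t(-143, 125) - D(147) = (-143 + 3*125) - 725*147 = (-143 + 375) - 1*106575 = 232 - 106575 = -106343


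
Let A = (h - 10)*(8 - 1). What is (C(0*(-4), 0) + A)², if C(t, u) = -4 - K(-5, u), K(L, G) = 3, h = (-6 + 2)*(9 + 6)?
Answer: 247009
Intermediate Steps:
h = -60 (h = -4*15 = -60)
C(t, u) = -7 (C(t, u) = -4 - 1*3 = -4 - 3 = -7)
A = -490 (A = (-60 - 10)*(8 - 1) = -70*7 = -490)
(C(0*(-4), 0) + A)² = (-7 - 490)² = (-497)² = 247009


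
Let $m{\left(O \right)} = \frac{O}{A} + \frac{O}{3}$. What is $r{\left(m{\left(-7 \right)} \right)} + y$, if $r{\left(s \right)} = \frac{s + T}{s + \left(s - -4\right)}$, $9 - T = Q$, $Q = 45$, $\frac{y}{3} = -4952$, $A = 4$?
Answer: $- \frac{742319}{50} \approx -14846.0$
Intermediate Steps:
$y = -14856$ ($y = 3 \left(-4952\right) = -14856$)
$T = -36$ ($T = 9 - 45 = -36$)
$m{\left(O \right)} = \frac{7 O}{12}$ ($m{\left(O \right)} = \frac{O}{4} + \frac{O}{3} = \frac{7 O}{12}$)
$r{\left(s \right)} = \frac{-36 + s}{4 + 2 s}$ ($r{\left(s \right)} = \frac{s - 36}{s + \left(s - -4\right)} = \frac{-36 + s}{s + \left(s + 4\right)} = \frac{-36 + s}{s + \left(4 + s\right)} = \frac{-36 + s}{4 + 2 s}$)
$r{\left(m{\left(-7 \right)} \right)} + y = \frac{-36 + \frac{7}{12} \left(-7\right)}{2 \left(2 + \frac{7}{12} \left(-7\right)\right)} - 14856 = \frac{-36 - \frac{49}{12}}{2 \left(2 - \frac{49}{12}\right)} - 14856 = \frac{1}{2} \frac{1}{- \frac{25}{12}} \left(- \frac{481}{12}\right) - 14856 = \frac{1}{2} \left(- \frac{12}{25}\right) \left(- \frac{481}{12}\right) - 14856 = \frac{481}{50} - 14856 = - \frac{742319}{50}$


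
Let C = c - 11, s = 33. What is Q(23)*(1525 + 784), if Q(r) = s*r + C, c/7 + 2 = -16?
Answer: 1436198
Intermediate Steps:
c = -126 (c = -14 + 7*(-16) = -14 - 112 = -126)
C = -137 (C = -126 - 11 = -137)
Q(r) = -137 + 33*r (Q(r) = 33*r - 137 = -137 + 33*r)
Q(23)*(1525 + 784) = (-137 + 33*23)*(1525 + 784) = (-137 + 759)*2309 = 622*2309 = 1436198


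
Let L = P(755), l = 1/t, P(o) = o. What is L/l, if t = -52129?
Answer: -39357395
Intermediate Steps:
l = -1/52129 (l = 1/(-52129) = -1/52129 ≈ -1.9183e-5)
L = 755
L/l = 755/(-1/52129) = 755*(-52129) = -39357395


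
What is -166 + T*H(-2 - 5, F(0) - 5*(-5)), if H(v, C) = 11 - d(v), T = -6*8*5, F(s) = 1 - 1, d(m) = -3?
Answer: -3526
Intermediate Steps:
F(s) = 0
T = -240 (T = -48*5 = -240)
H(v, C) = 14 (H(v, C) = 11 - 1*(-3) = 11 + 3 = 14)
-166 + T*H(-2 - 5, F(0) - 5*(-5)) = -166 - 240*14 = -166 - 3360 = -3526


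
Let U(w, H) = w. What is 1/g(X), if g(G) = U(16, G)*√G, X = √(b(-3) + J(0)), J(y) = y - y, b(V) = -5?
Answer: -5^(¾)*I^(3/2)/80 ≈ 0.029554 - 0.029554*I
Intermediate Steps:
J(y) = 0
X = I*√5 (X = √(-5 + 0) = √(-5) = I*√5 ≈ 2.2361*I)
g(G) = 16*√G
1/g(X) = 1/(16*√(I*√5)) = 1/(16*(5^(¼)*√I)) = 1/(16*5^(¼)*√I) = -5^(¾)*I^(3/2)/80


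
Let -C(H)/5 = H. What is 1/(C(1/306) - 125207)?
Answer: -306/38313347 ≈ -7.9868e-6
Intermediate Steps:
C(H) = -5*H
1/(C(1/306) - 125207) = 1/(-5/306 - 125207) = 1/(-38313347/306) = -306/38313347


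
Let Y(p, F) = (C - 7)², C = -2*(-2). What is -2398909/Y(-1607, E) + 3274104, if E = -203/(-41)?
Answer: 27068027/9 ≈ 3.0076e+6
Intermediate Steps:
E = 203/41 (E = -203*(-1/41) = 203/41 ≈ 4.9512)
C = 4
Y(p, F) = 9 (Y(p, F) = (4 - 7)² = (-3)² = 9)
-2398909/Y(-1607, E) + 3274104 = -2398909/9 + 3274104 = 27068027/9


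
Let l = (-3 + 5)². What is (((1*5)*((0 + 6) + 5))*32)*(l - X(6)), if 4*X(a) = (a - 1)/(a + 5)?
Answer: 6840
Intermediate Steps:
l = 4 (l = 2² = 4)
X(a) = (-1 + a)/(4*(5 + a)) (X(a) = ((a - 1)/(a + 5))/4 = ((-1 + a)/(5 + a))/4 = (-1 + a)/(4*(5 + a)))
(((1*5)*((0 + 6) + 5))*32)*(l - X(6)) = (((1*5)*((0 + 6) + 5))*32)*(4 - (-1 + 6)/(4*(5 + 6))) = ((5*(6 + 5))*32)*(4 - 5/(4*11)) = ((5*11)*32)*(4 - 5/(4*11)) = (55*32)*(4 - 1*5/44) = 1760*(4 - 5/44) = 1760*(171/44) = 6840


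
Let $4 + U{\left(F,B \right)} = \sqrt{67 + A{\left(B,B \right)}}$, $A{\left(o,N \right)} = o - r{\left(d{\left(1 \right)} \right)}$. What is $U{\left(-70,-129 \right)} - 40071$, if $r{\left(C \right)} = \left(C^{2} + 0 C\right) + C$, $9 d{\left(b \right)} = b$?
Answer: $-40075 + \frac{2 i \sqrt{1258}}{9} \approx -40075.0 + 7.8818 i$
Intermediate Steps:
$d{\left(b \right)} = \frac{b}{9}$
$r{\left(C \right)} = C + C^{2}$ ($r{\left(C \right)} = \left(C^{2} + 0\right) + C = C^{2} + C = C + C^{2}$)
$A{\left(o,N \right)} = - \frac{10}{81} + o$ ($A{\left(o,N \right)} = o - \frac{1}{9} \cdot 1 \left(1 + \frac{1}{9} \cdot 1\right) = o - \frac{1 + \frac{1}{9}}{9} = o - \frac{1}{9} \cdot \frac{10}{9} = o - \frac{10}{81} = - \frac{10}{81} + o$)
$U{\left(F,B \right)} = -4 + \sqrt{\frac{5417}{81} + B}$ ($U{\left(F,B \right)} = -4 + \sqrt{67 + \left(- \frac{10}{81} + B\right)} = -4 + \sqrt{\frac{5417}{81} + B}$)
$U{\left(-70,-129 \right)} - 40071 = \left(-4 + \frac{\sqrt{5417 + 81 \left(-129\right)}}{9}\right) - 40071 = \left(-4 + \frac{\sqrt{5417 - 10449}}{9}\right) - 40071 = \left(-4 + \frac{\sqrt{-5032}}{9}\right) - 40071 = \left(-4 + \frac{2 i \sqrt{1258}}{9}\right) - 40071 = -40075 + \frac{2 i \sqrt{1258}}{9}$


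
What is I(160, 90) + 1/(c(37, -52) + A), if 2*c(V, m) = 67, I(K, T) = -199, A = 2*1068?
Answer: -863459/4339 ≈ -199.00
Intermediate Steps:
A = 2136
c(V, m) = 67/2 (c(V, m) = (½)*67 = 67/2)
I(160, 90) + 1/(c(37, -52) + A) = -199 + 1/(67/2 + 2136) = -199 + 1/(4339/2) = -199 + 2/4339 = -863459/4339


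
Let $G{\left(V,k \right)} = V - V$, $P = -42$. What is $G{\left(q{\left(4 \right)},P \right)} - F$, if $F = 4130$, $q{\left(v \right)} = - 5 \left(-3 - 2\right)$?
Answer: $-4130$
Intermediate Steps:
$q{\left(v \right)} = 25$ ($q{\left(v \right)} = \left(-5\right) \left(-5\right) = 25$)
$G{\left(V,k \right)} = 0$
$G{\left(q{\left(4 \right)},P \right)} - F = 0 - 4130 = -4130$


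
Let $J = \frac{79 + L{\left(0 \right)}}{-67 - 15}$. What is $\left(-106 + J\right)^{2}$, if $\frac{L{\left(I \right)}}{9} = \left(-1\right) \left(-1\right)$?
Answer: $\frac{19272100}{1681} \approx 11465.0$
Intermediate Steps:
$L{\left(I \right)} = 9$ ($L{\left(I \right)} = 9 \left(\left(-1\right) \left(-1\right)\right) = 9 \cdot 1 = 9$)
$J = - \frac{44}{41}$ ($J = \frac{79 + 9}{-67 - 15} = \frac{88}{-82} = 88 \left(- \frac{1}{82}\right) = - \frac{44}{41} \approx -1.0732$)
$\left(-106 + J\right)^{2} = \left(-106 - \frac{44}{41}\right)^{2} = \left(- \frac{4390}{41}\right)^{2} = \frac{19272100}{1681}$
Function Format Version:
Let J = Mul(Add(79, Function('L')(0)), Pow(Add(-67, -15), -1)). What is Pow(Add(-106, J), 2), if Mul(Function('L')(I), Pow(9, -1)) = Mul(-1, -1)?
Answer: Rational(19272100, 1681) ≈ 11465.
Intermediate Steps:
Function('L')(I) = 9 (Function('L')(I) = Mul(9, Mul(-1, -1)) = Mul(9, 1) = 9)
J = Rational(-44, 41) (J = Mul(Add(79, 9), Pow(Add(-67, -15), -1)) = Mul(88, Pow(-82, -1)) = Mul(88, Rational(-1, 82)) = Rational(-44, 41) ≈ -1.0732)
Pow(Add(-106, J), 2) = Pow(Add(-106, Rational(-44, 41)), 2) = Pow(Rational(-4390, 41), 2) = Rational(19272100, 1681)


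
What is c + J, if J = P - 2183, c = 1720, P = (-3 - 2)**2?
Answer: -438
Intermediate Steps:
P = 25 (P = (-5)**2 = 25)
J = -2158 (J = 25 - 2183 = -2158)
c + J = 1720 - 2158 = -438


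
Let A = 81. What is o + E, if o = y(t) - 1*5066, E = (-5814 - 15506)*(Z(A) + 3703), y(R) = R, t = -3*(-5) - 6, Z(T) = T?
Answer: -80679937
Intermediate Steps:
t = 9 (t = 15 - 6 = 9)
E = -80674880 (E = (-5814 - 15506)*(81 + 3703) = -21320*3784 = -80674880)
o = -5057 (o = 9 - 1*5066 = 9 - 5066 = -5057)
o + E = -5057 - 80674880 = -80679937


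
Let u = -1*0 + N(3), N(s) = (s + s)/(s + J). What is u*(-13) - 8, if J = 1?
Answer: -55/2 ≈ -27.500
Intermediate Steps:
N(s) = 2*s/(1 + s) (N(s) = (s + s)/(s + 1) = (2*s)/(1 + s) = 2*s/(1 + s))
u = 3/2 (u = -1*0 + 2*3/(1 + 3) = 0 + 2*3/4 = 0 + 2*3*(¼) = 0 + 3/2 = 3/2 ≈ 1.5000)
u*(-13) - 8 = (3/2)*(-13) - 8 = -39/2 - 8 = -55/2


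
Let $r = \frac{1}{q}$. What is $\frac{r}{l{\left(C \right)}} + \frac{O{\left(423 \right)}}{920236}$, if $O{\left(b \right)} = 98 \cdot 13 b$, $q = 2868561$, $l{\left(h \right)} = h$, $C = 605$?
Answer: $\frac{467626661616773}{798525312869790} \approx 0.58561$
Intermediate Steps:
$r = \frac{1}{2868561} \approx 3.4861 \cdot 10^{-7}$
$O{\left(b \right)} = 1274 b$
$\frac{r}{l{\left(C \right)}} + \frac{O{\left(423 \right)}}{920236} = \frac{1}{2868561 \cdot 605} + \frac{1274 \cdot 423}{920236} = \frac{1}{2868561} \cdot \frac{1}{605} + 538902 \cdot \frac{1}{920236} = \frac{1}{1735479405} + \frac{269451}{460118} = \frac{467626661616773}{798525312869790}$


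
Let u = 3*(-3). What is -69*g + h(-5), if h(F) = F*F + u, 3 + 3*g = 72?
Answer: -1571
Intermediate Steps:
g = 23 (g = -1 + (⅓)*72 = -1 + 24 = 23)
u = -9
h(F) = -9 + F² (h(F) = F*F - 9 = F² - 9 = -9 + F²)
-69*g + h(-5) = -69*23 + (-9 + (-5)²) = -1587 + (-9 + 25) = -1587 + 16 = -1571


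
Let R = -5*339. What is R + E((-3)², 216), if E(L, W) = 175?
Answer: -1520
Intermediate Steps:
R = -1695
R + E((-3)², 216) = -1695 + 175 = -1520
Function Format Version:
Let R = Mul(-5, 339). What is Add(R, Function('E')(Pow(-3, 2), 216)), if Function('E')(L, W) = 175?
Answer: -1520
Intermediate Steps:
R = -1695
Add(R, Function('E')(Pow(-3, 2), 216)) = Add(-1695, 175) = -1520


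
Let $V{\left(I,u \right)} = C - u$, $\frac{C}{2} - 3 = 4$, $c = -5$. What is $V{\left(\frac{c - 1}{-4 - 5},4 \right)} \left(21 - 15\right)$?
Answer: $60$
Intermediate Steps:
$C = 14$ ($C = 6 + 2 \cdot 4 = 6 + 8 = 14$)
$V{\left(I,u \right)} = 14 - u$
$V{\left(\frac{c - 1}{-4 - 5},4 \right)} \left(21 - 15\right) = \left(14 - 4\right) \left(21 - 15\right) = \left(14 - 4\right) 6 = 10 \cdot 6 = 60$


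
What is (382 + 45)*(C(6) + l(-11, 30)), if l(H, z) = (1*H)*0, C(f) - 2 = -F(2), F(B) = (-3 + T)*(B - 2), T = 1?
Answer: 854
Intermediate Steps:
F(B) = 4 - 2*B (F(B) = (-3 + 1)*(B - 2) = -2*(-2 + B) = 4 - 2*B)
C(f) = 2 (C(f) = 2 - (4 - 2*2) = 2 - (4 - 4) = 2 - 1*0 = 2 + 0 = 2)
l(H, z) = 0 (l(H, z) = H*0 = 0)
(382 + 45)*(C(6) + l(-11, 30)) = (382 + 45)*(2 + 0) = 427*2 = 854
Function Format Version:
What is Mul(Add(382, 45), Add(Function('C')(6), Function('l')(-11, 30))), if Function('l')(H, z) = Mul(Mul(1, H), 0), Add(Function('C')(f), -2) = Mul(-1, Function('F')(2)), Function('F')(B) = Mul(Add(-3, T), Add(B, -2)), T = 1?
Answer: 854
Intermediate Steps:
Function('F')(B) = Add(4, Mul(-2, B)) (Function('F')(B) = Mul(Add(-3, 1), Add(B, -2)) = Mul(-2, Add(-2, B)) = Add(4, Mul(-2, B)))
Function('C')(f) = 2 (Function('C')(f) = Add(2, Mul(-1, Add(4, Mul(-2, 2)))) = Add(2, Mul(-1, Add(4, -4))) = Add(2, Mul(-1, 0)) = Add(2, 0) = 2)
Function('l')(H, z) = 0 (Function('l')(H, z) = Mul(H, 0) = 0)
Mul(Add(382, 45), Add(Function('C')(6), Function('l')(-11, 30))) = Mul(Add(382, 45), Add(2, 0)) = Mul(427, 2) = 854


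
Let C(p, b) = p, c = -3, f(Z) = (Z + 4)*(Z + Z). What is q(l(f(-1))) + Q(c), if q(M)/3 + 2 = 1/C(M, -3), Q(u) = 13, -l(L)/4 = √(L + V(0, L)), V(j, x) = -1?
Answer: 7 + 3*I*√7/28 ≈ 7.0 + 0.28347*I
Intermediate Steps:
f(Z) = 2*Z*(4 + Z) (f(Z) = (4 + Z)*(2*Z) = 2*Z*(4 + Z))
l(L) = -4*√(-1 + L) (l(L) = -4*√(L - 1) = -4*√(-1 + L))
q(M) = -6 + 3/M (q(M) = -6 + 3*(1/M) = -6 + 3/M)
q(l(f(-1))) + Q(c) = (-6 + 3/((-4*√(-1 + 2*(-1)*(4 - 1))))) + 13 = (-6 + 3/((-4*√(-1 + 2*(-1)*3)))) + 13 = (-6 + 3/((-4*√(-1 - 6)))) + 13 = (-6 + 3/((-4*I*√7))) + 13 = (-6 + 3*(I*√7/28)) + 13 = (-6 + 3*I*√7/28) + 13 = 7 + 3*I*√7/28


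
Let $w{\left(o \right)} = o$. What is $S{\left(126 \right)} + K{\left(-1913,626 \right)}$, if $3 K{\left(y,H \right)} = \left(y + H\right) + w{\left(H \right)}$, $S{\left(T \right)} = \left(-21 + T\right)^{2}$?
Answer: $\frac{32414}{3} \approx 10805.0$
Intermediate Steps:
$K{\left(y,H \right)} = \frac{y}{3} + \frac{2 H}{3}$ ($K{\left(y,H \right)} = \frac{\left(y + H\right) + H}{3} = \frac{\left(H + y\right) + H}{3} = \frac{y + 2 H}{3} = \frac{y}{3} + \frac{2 H}{3}$)
$S{\left(126 \right)} + K{\left(-1913,626 \right)} = \left(-21 + 126\right)^{2} + \left(\frac{1}{3} \left(-1913\right) + \frac{2}{3} \cdot 626\right) = 105^{2} + \left(- \frac{1913}{3} + \frac{1252}{3}\right) = 11025 - \frac{661}{3} = \frac{32414}{3}$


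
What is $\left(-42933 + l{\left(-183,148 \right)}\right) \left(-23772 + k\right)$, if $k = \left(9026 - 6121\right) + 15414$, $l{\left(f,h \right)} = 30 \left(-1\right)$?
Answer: $234277239$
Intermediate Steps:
$l{\left(f,h \right)} = -30$
$k = 18319$ ($k = 2905 + 15414 = 18319$)
$\left(-42933 + l{\left(-183,148 \right)}\right) \left(-23772 + k\right) = \left(-42933 - 30\right) \left(-23772 + 18319\right) = \left(-42963\right) \left(-5453\right) = 234277239$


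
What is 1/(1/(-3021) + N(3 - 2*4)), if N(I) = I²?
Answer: 3021/75524 ≈ 0.040001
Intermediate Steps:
1/(1/(-3021) + N(3 - 2*4)) = 1/(1/(-3021) + (3 - 2*4)²) = 1/(-1/3021 + (3 - 8)²) = 1/(-1/3021 + (-5)²) = 1/(-1/3021 + 25) = 1/(75524/3021) = 3021/75524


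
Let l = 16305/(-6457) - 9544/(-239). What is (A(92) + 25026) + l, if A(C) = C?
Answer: 38820404027/1543223 ≈ 25155.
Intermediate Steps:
l = 57728713/1543223 (l = 16305*(-1/6457) - 9544*(-1/239) = -16305/6457 + 9544/239 = 57728713/1543223 ≈ 37.408)
(A(92) + 25026) + l = (92 + 25026) + 57728713/1543223 = 25118 + 57728713/1543223 = 38820404027/1543223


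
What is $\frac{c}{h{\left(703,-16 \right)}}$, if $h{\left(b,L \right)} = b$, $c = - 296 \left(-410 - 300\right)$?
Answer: $\frac{5680}{19} \approx 298.95$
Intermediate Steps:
$c = 210160$ ($c = \left(-296\right) \left(-710\right) = 210160$)
$\frac{c}{h{\left(703,-16 \right)}} = \frac{210160}{703} = 210160 \cdot \frac{1}{703} = \frac{5680}{19}$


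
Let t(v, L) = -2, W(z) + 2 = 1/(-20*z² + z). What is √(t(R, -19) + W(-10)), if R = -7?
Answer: I*√16162410/2010 ≈ 2.0001*I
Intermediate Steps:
W(z) = -2 + 1/(z - 20*z²) (W(z) = -2 + 1/(-20*z² + z) = -2 + 1/(z - 20*z²))
√(t(R, -19) + W(-10)) = √(-2 + (-1 - 40*(-10)² + 2*(-10))/((-10)*(-1 + 20*(-10)))) = √(-2 - (-1 - 40*100 - 20)/(10*(-1 - 200))) = √(-2 - ⅒*(-1 - 4000 - 20)/(-201)) = √(-2 - ⅒*(-1/201)*(-4021)) = √(-2 - 4021/2010) = √(-8041/2010) = I*√16162410/2010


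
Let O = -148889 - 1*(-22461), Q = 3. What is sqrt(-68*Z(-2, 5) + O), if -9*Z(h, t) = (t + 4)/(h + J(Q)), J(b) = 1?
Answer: 4*I*sqrt(7906) ≈ 355.66*I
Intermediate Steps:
O = -126428 (O = -148889 + 22461 = -126428)
Z(h, t) = -(4 + t)/(9*(1 + h)) (Z(h, t) = -(t + 4)/(9*(h + 1)) = -(4 + t)/(9*(1 + h)))
sqrt(-68*Z(-2, 5) + O) = sqrt(-68*(-4 - 1*5)/(9*(1 - 2)) - 126428) = sqrt(-68*(-4 - 5)/(9*(-1)) - 126428) = sqrt(-68*(-1)*(-9)/9 - 126428) = sqrt(-68*1 - 126428) = sqrt(-68 - 126428) = sqrt(-126496) = 4*I*sqrt(7906)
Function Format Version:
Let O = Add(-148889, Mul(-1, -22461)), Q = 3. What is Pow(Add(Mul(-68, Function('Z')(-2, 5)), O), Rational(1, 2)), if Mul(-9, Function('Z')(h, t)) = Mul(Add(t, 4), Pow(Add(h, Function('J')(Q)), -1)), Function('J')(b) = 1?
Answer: Mul(4, I, Pow(7906, Rational(1, 2))) ≈ Mul(355.66, I)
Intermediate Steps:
O = -126428 (O = Add(-148889, 22461) = -126428)
Function('Z')(h, t) = Mul(Rational(-1, 9), Pow(Add(1, h), -1), Add(4, t)) (Function('Z')(h, t) = Mul(Rational(-1, 9), Mul(Add(t, 4), Pow(Add(h, 1), -1))) = Mul(Rational(-1, 9), Mul(Add(4, t), Pow(Add(1, h), -1))) = Mul(Rational(-1, 9), Mul(Pow(Add(1, h), -1), Add(4, t))) = Mul(Rational(-1, 9), Pow(Add(1, h), -1), Add(4, t)))
Pow(Add(Mul(-68, Function('Z')(-2, 5)), O), Rational(1, 2)) = Pow(Add(Mul(-68, Mul(Rational(1, 9), Pow(Add(1, -2), -1), Add(-4, Mul(-1, 5)))), -126428), Rational(1, 2)) = Pow(Add(Mul(-68, Mul(Rational(1, 9), Pow(-1, -1), Add(-4, -5))), -126428), Rational(1, 2)) = Pow(Add(Mul(-68, Mul(Rational(1, 9), -1, -9)), -126428), Rational(1, 2)) = Pow(Add(Mul(-68, 1), -126428), Rational(1, 2)) = Pow(Add(-68, -126428), Rational(1, 2)) = Pow(-126496, Rational(1, 2)) = Mul(4, I, Pow(7906, Rational(1, 2)))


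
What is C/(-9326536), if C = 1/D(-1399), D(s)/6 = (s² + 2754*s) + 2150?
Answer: 1/105958495699920 ≈ 9.4377e-15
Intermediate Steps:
D(s) = 12900 + 6*s² + 16524*s (D(s) = 6*((s² + 2754*s) + 2150) = 6*(2150 + s² + 2754*s) = 12900 + 6*s² + 16524*s)
C = -1/11360970 (C = 1/(12900 + 6*(-1399)² + 16524*(-1399)) = 1/(12900 + 6*1957201 - 23117076) = 1/(12900 + 11743206 - 23117076) = 1/(-11360970) = -1/11360970 ≈ -8.8021e-8)
C/(-9326536) = -1/11360970/(-9326536) = -1/11360970*(-1/9326536) = 1/105958495699920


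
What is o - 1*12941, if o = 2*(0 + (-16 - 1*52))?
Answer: -13077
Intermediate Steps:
o = -136 (o = 2*(0 + (-16 - 52)) = 2*(0 - 68) = 2*(-68) = -136)
o - 1*12941 = -136 - 1*12941 = -136 - 12941 = -13077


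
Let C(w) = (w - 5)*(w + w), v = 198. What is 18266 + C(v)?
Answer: 94694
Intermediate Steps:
C(w) = 2*w*(-5 + w) (C(w) = (-5 + w)*(2*w) = 2*w*(-5 + w))
18266 + C(v) = 18266 + 2*198*(-5 + 198) = 18266 + 2*198*193 = 18266 + 76428 = 94694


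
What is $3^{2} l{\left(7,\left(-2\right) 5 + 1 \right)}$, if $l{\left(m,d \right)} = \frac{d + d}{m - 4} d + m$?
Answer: $549$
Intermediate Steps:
$l{\left(m,d \right)} = m + \frac{2 d^{2}}{-4 + m}$ ($l{\left(m,d \right)} = \frac{2 d}{-4 + m} d + m = \frac{2 d^{2}}{-4 + m} + m = m + \frac{2 d^{2}}{-4 + m}$)
$3^{2} l{\left(7,\left(-2\right) 5 + 1 \right)} = 3^{2} \frac{7^{2} - 28 + 2 \left(\left(-2\right) 5 + 1\right)^{2}}{-4 + 7} = 9 \frac{49 - 28 + 2 \left(-10 + 1\right)^{2}}{3} = 9 \frac{49 - 28 + 2 \left(-9\right)^{2}}{3} = 9 \frac{49 - 28 + 2 \cdot 81}{3} = 9 \frac{49 - 28 + 162}{3} = 9 \cdot \frac{1}{3} \cdot 183 = 9 \cdot 61 = 549$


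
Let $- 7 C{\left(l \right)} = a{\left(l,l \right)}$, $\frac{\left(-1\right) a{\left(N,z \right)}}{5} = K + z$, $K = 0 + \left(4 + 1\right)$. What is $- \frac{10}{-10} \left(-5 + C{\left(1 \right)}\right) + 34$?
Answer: $\frac{233}{7} \approx 33.286$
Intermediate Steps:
$K = 5$ ($K = 0 + 5 = 5$)
$a{\left(N,z \right)} = -25 - 5 z$ ($a{\left(N,z \right)} = - 5 \left(5 + z\right) = -25 - 5 z$)
$C{\left(l \right)} = \frac{25}{7} + \frac{5 l}{7}$ ($C{\left(l \right)} = - \frac{-25 - 5 l}{7} = \frac{25}{7} + \frac{5 l}{7}$)
$- \frac{10}{-10} \left(-5 + C{\left(1 \right)}\right) + 34 = - \frac{10}{-10} \left(-5 + \left(\frac{25}{7} + \frac{5}{7} \cdot 1\right)\right) + 34 = \left(-10\right) \left(- \frac{1}{10}\right) \left(-5 + \left(\frac{25}{7} + \frac{5}{7}\right)\right) + 34 = 1 \left(-5 + \frac{30}{7}\right) + 34 = 1 \left(- \frac{5}{7}\right) + 34 = - \frac{5}{7} + 34 = \frac{233}{7}$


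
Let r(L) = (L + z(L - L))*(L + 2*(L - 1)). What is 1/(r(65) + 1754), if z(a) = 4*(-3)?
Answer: 1/11983 ≈ 8.3452e-5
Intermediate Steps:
z(a) = -12
r(L) = (-12 + L)*(-2 + 3*L) (r(L) = (L - 12)*(L + 2*(L - 1)) = (-12 + L)*(L + 2*(-1 + L)) = (-12 + L)*(L + (-2 + 2*L)) = (-12 + L)*(-2 + 3*L))
1/(r(65) + 1754) = 1/((24 - 38*65 + 3*65**2) + 1754) = 1/((24 - 2470 + 3*4225) + 1754) = 1/((24 - 2470 + 12675) + 1754) = 1/(10229 + 1754) = 1/11983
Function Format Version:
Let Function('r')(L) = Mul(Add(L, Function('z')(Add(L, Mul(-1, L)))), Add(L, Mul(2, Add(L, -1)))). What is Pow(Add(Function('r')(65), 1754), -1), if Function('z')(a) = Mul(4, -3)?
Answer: Rational(1, 11983) ≈ 8.3452e-5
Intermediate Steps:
Function('z')(a) = -12
Function('r')(L) = Mul(Add(-12, L), Add(-2, Mul(3, L))) (Function('r')(L) = Mul(Add(L, -12), Add(L, Mul(2, Add(L, -1)))) = Mul(Add(-12, L), Add(L, Mul(2, Add(-1, L)))) = Mul(Add(-12, L), Add(L, Add(-2, Mul(2, L)))) = Mul(Add(-12, L), Add(-2, Mul(3, L))))
Pow(Add(Function('r')(65), 1754), -1) = Pow(Add(Add(24, Mul(-38, 65), Mul(3, Pow(65, 2))), 1754), -1) = Pow(Add(Add(24, -2470, Mul(3, 4225)), 1754), -1) = Pow(Add(Add(24, -2470, 12675), 1754), -1) = Pow(Add(10229, 1754), -1) = Pow(11983, -1) = Rational(1, 11983)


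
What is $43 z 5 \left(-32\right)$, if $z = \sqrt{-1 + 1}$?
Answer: $0$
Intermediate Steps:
$z = 0$ ($z = \sqrt{0} = 0$)
$43 z 5 \left(-32\right) = 43 \cdot 0 \cdot 5 \left(-32\right) = 43 \cdot 0 \left(-32\right) = 0 \left(-32\right) = 0$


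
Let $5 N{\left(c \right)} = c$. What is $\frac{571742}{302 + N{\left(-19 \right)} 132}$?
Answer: $- \frac{1429355}{499} \approx -2864.4$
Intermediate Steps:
$N{\left(c \right)} = \frac{c}{5}$
$\frac{571742}{302 + N{\left(-19 \right)} 132} = \frac{571742}{302 + \frac{1}{5} \left(-19\right) 132} = \frac{571742}{302 - \frac{2508}{5}} = \frac{571742}{- \frac{998}{5}} = 571742 \left(- \frac{5}{998}\right) = - \frac{1429355}{499}$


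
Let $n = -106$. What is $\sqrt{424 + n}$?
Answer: $\sqrt{318} \approx 17.833$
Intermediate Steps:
$\sqrt{424 + n} = \sqrt{424 - 106} = \sqrt{318}$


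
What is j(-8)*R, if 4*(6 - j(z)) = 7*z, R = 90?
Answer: 1800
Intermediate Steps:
j(z) = 6 - 7*z/4
j(-8)*R = (6 - 7/4*(-8))*90 = (6 + 14)*90 = 20*90 = 1800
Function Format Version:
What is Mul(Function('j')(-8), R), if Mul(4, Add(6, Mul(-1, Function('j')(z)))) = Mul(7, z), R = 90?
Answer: 1800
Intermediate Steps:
Function('j')(z) = Add(6, Mul(Rational(-7, 4), z)) (Function('j')(z) = Add(6, Mul(Rational(-1, 4), Mul(7, z))) = Add(6, Mul(Rational(-7, 4), z)))
Mul(Function('j')(-8), R) = Mul(Add(6, Mul(Rational(-7, 4), -8)), 90) = Mul(Add(6, 14), 90) = Mul(20, 90) = 1800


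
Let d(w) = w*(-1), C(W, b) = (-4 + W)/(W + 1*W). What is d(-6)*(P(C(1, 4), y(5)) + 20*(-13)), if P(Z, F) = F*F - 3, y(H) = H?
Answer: -1428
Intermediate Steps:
C(W, b) = (-4 + W)/(2*W) (C(W, b) = (-4 + W)/(W + W) = (-4 + W)/((2*W)) = (-4 + W)*(1/(2*W)) = (-4 + W)/(2*W))
P(Z, F) = -3 + F² (P(Z, F) = F² - 3 = -3 + F²)
d(w) = -w
d(-6)*(P(C(1, 4), y(5)) + 20*(-13)) = (-1*(-6))*((-3 + 5²) + 20*(-13)) = 6*((-3 + 25) - 260) = 6*(22 - 260) = 6*(-238) = -1428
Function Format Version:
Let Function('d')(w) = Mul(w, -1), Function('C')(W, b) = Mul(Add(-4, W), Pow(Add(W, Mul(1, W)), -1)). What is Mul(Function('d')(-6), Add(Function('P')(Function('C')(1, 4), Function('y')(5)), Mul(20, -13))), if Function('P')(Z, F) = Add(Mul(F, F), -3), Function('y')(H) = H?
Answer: -1428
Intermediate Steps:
Function('C')(W, b) = Mul(Rational(1, 2), Pow(W, -1), Add(-4, W)) (Function('C')(W, b) = Mul(Add(-4, W), Pow(Add(W, W), -1)) = Mul(Add(-4, W), Pow(Mul(2, W), -1)) = Mul(Add(-4, W), Mul(Rational(1, 2), Pow(W, -1))) = Mul(Rational(1, 2), Pow(W, -1), Add(-4, W)))
Function('P')(Z, F) = Add(-3, Pow(F, 2)) (Function('P')(Z, F) = Add(Pow(F, 2), -3) = Add(-3, Pow(F, 2)))
Function('d')(w) = Mul(-1, w)
Mul(Function('d')(-6), Add(Function('P')(Function('C')(1, 4), Function('y')(5)), Mul(20, -13))) = Mul(Mul(-1, -6), Add(Add(-3, Pow(5, 2)), Mul(20, -13))) = Mul(6, Add(Add(-3, 25), -260)) = Mul(6, Add(22, -260)) = Mul(6, -238) = -1428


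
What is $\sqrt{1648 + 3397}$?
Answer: $\sqrt{5045} \approx 71.028$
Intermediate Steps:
$\sqrt{1648 + 3397} = \sqrt{5045}$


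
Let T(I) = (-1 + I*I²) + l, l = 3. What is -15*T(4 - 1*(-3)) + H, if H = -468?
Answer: -5643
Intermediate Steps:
T(I) = 2 + I³ (T(I) = (-1 + I*I²) + 3 = (-1 + I³) + 3 = 2 + I³)
-15*T(4 - 1*(-3)) + H = -15*(2 + (4 - 1*(-3))³) - 468 = -15*(2 + (4 + 3)³) - 468 = -15*(2 + 7³) - 468 = -15*(2 + 343) - 468 = -15*345 - 468 = -5175 - 468 = -5643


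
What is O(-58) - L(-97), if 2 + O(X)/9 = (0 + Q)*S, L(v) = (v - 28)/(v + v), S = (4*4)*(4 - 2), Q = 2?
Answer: 108127/194 ≈ 557.36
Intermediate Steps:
S = 32 (S = 16*2 = 32)
L(v) = (-28 + v)/(2*v) (L(v) = (-28 + v)/((2*v)) = (-28 + v)*(1/(2*v)) = (-28 + v)/(2*v))
O(X) = 558 (O(X) = -18 + 9*((0 + 2)*32) = -18 + 9*(2*32) = -18 + 9*64 = -18 + 576 = 558)
O(-58) - L(-97) = 558 - (-28 - 97)/(2*(-97)) = 558 - (-1)*(-125)/(2*97) = 558 - 1*125/194 = 558 - 125/194 = 108127/194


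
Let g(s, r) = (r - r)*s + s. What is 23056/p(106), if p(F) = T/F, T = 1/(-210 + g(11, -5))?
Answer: -486343264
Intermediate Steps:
g(s, r) = s (g(s, r) = 0*s + s = 0 + s = s)
T = -1/199 (T = 1/(-210 + 11) = 1/(-199) = -1/199 ≈ -0.0050251)
p(F) = -1/(199*F)
23056/p(106) = 23056/((-1/199/106)) = 23056/((-1/199*1/106)) = 23056/(-1/21094) = 23056*(-21094) = -486343264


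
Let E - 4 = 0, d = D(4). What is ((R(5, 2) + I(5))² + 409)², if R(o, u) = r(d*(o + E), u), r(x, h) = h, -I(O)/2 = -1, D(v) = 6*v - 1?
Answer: 180625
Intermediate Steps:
D(v) = -1 + 6*v
d = 23 (d = -1 + 6*4 = -1 + 24 = 23)
I(O) = 2 (I(O) = -2*(-1) = 2)
E = 4 (E = 4 + 0 = 4)
R(o, u) = u
((R(5, 2) + I(5))² + 409)² = ((2 + 2)² + 409)² = (4² + 409)² = (16 + 409)² = 425² = 180625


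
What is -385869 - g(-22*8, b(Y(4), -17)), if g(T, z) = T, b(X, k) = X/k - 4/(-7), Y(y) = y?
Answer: -385693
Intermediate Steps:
b(X, k) = 4/7 + X/k (b(X, k) = X/k - 4*(-⅐) = X/k + 4/7 = 4/7 + X/k)
-385869 - g(-22*8, b(Y(4), -17)) = -385869 - (-22)*8 = -385869 - 1*(-176) = -385869 + 176 = -385693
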